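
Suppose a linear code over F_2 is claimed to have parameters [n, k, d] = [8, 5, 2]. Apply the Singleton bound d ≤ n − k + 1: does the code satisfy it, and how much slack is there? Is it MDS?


Singleton RHS = n − k + 1 = 4, slack = 2, bound satisfied, not MDS.

Singleton bound: d ≤ n − k + 1.
Here n = 8, k = 5, so n − k + 1 = 4.
Given d = 2, check d ≤ 4: YES.
Slack = (n − k + 1) − d = 2.
The code is NOT MDS (slack = 2 > 0).
Description: the claimed parameters are [8, 5, 2]_2; such a code would be non-MDS.


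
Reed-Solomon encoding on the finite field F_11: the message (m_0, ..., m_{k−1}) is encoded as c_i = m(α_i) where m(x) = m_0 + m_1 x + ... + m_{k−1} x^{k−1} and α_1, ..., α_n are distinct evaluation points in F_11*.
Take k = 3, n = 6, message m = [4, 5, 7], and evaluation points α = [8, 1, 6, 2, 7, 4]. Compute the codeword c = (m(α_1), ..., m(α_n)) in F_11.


c = [8, 5, 0, 9, 8, 4]

Message polynomial: m(x) = 4 + 5·x + 7·x^2 (mod 11).
For each evaluation point α_i, compute m(α_i) mod 11:
  α_1 = 8: Horner steps 7 → 6 → 8, so m(8) = 8.
  α_2 = 1: Horner steps 7 → 1 → 5, so m(1) = 5.
  α_3 = 6: Horner steps 7 → 3 → 0, so m(6) = 0.
  α_4 = 2: Horner steps 7 → 8 → 9, so m(2) = 9.
  α_5 = 7: Horner steps 7 → 10 → 8, so m(7) = 8.
  α_6 = 4: Horner steps 7 → 0 → 4, so m(4) = 4.
Codeword c = [8, 5, 0, 9, 8, 4] ∈ F_11^6.


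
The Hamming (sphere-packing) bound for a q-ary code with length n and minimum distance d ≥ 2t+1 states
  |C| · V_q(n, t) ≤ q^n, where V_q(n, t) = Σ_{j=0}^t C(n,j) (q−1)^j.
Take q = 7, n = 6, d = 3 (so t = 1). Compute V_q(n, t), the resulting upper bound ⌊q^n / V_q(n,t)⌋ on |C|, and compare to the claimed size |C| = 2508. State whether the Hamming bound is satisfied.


V_q(n, t) = 37, q^n = 117649, Hamming bound = 3179, |C| = 2508 ≤ bound (satisfied).

Step 1: Compute V_q(n, t) = Σ_{j=0}^1 C(n, j) (q−1)^j.
  j = 0: C(6,0)·(6)^0 = 1·1 = 1.
  j = 1: C(6,1)·(6)^1 = 6·6 = 36.
  V_q(n, t) = 1 + 36 = 37.
Step 2: q^n = 7^6 = 117649.
Step 3: Hamming bound ⌊q^n / V_q(n,t)⌋ = ⌊117649/37⌋ = 3179.
Step 4: Compare |C| = 2508 to 3179: satisfied.
The claimed |C| lies below the Hamming bound.


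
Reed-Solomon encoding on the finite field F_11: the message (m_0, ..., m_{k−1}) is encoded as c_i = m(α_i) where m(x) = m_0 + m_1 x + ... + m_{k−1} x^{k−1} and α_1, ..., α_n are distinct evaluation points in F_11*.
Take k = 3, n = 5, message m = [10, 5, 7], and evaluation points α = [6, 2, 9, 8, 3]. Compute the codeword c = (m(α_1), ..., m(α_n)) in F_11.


c = [6, 4, 6, 3, 0]

Message polynomial: m(x) = 10 + 5·x + 7·x^2 (mod 11).
For each evaluation point α_i, compute m(α_i) mod 11:
  α_1 = 6: Horner steps 7 → 3 → 6, so m(6) = 6.
  α_2 = 2: Horner steps 7 → 8 → 4, so m(2) = 4.
  α_3 = 9: Horner steps 7 → 2 → 6, so m(9) = 6.
  α_4 = 8: Horner steps 7 → 6 → 3, so m(8) = 3.
  α_5 = 3: Horner steps 7 → 4 → 0, so m(3) = 0.
Codeword c = [6, 4, 6, 3, 0] ∈ F_11^5.


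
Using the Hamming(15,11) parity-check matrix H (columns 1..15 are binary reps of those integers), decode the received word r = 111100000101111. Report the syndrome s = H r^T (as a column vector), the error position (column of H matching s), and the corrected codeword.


s = (1, 1, 1, 0)^T, error position = 14, corrected codeword c = 111100000101101

Compute s = H r^T mod 2 one row at a time:
  s_1 = 0 + 0 + 1 + 0 + 1 + 1 + 1 + 1 = 5 ≡ 1 (mod 2).
  s_2 = 1 + 0 + 0 + 0 + 1 + 1 + 1 + 1 = 5 ≡ 1 (mod 2).
  s_3 = 1 + 1 + 0 + 0 + 1 + 0 + 1 + 1 = 5 ≡ 1 (mod 2).
  s_4 = 1 + 1 + 0 + 0 + 0 + 0 + 1 + 1 = 4 ≡ 0 (mod 2).
s = (1, 1, 1, 0)^T — this equals column 14 of H (binary 1110), so error is at position 14.
Correct: flip bit 14 of r = 111100000101111 to get c = 111100000101101.


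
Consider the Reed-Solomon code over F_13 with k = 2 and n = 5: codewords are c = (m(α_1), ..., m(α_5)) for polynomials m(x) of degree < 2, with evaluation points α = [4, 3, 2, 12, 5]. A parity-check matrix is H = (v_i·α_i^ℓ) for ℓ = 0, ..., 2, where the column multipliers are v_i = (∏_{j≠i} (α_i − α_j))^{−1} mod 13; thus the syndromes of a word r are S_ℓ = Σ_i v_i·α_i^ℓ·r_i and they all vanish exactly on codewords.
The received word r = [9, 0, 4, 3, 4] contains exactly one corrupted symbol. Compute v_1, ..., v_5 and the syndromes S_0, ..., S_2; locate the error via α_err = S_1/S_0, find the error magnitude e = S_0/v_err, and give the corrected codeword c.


S = (9, 6, 4), error at position 5, error magnitude e = 12, c = [9, 0, 4, 3, 5].

Step 1: column multipliers v_i = (∏_{j≠i}(α_i − α_j))^{−1} mod 13.
  i = 1 (α = 4): (4−3)(4−2)(4−12)(4−5) = 1·2·(−8)·(−1) = 16 ≡ 3, so v_1 = 3^{−1} = 9 (mod 13).
  i = 2 (α = 3): (3−4)(3−2)(3−12)(3−5) = (−1)·1·(−9)·(−2) = −18 ≡ 8, so v_2 = 8^{−1} = 5 (mod 13).
  i = 3 (α = 2): (2−4)(2−3)(2−12)(2−5) = (−2)·(−1)·(−10)·(−3) = 60 ≡ 8, so v_3 = 8^{−1} = 5 (mod 13).
  i = 4 (α = 12): (12−4)(12−3)(12−2)(12−5) = 8·9·10·7 = 5040 ≡ 9, so v_4 = 9^{−1} = 3 (mod 13).
  i = 5 (α = 5): (5−4)(5−3)(5−2)(5−12) = 1·2·3·(−7) = −42 ≡ 10, so v_5 = 10^{−1} = 4 (mod 13).
  v = [9, 5, 5, 3, 4].
Step 2: syndromes of r = [9, 0, 4, 3, 4] (all sums mod 13).
  S_0 = Σ v_i r_i = 9·9 + 5·0 + 5·4 + 3·3 + 4·4 = 126 ≡ 9.
  S_1 = Σ v_i α_i r_i = 9·4·9 + 5·3·0 + 5·2·4 + 3·12·3 + 4·5·4 = 552 ≡ 6.
  α_i^2 mod 13 = [3, 9, 4, 1, 12].
  S_2 = Σ v_i α_i^2 r_i = 9·3·9 + 5·9·0 + 5·4·4 + 3·1·3 + 4·12·4 = 524 ≡ 4.
  S = (9, 6, 4) ≠ 0, so r is not a codeword (an error is present).
Step 3: locate the error. For a single error e at position i, S_ℓ = v_i·e·α_i^ℓ, so α_err = S_1/S_0.
  S_0^{−1} = 9^{−1} = 3 (mod 13), so α_err = 6·3 = 18 ≡ 5 = α_5. Error position i = 5.
  Consistency check: S_2/S_1 = 4·11 = 44 ≡ 5 = α_err ✓ (single-error assumption holds).
Step 4: error magnitude e = S_0/v_5 = S_0·∏_{j≠5}(α_5 − α_j) = 9·10 = 90 ≡ 12 (mod 13).
Step 5: correct position 5: c_5 = r_5 − e = 4 − 12 ≡ 5 (mod 13). Hence c = [9, 0, 4, 3, 5].
  Check: interpolating c through the α_i gives m(x) = 12 + 9·x (degree < 2) with m(α_i) = c_i for every i, so c is indeed a codeword.


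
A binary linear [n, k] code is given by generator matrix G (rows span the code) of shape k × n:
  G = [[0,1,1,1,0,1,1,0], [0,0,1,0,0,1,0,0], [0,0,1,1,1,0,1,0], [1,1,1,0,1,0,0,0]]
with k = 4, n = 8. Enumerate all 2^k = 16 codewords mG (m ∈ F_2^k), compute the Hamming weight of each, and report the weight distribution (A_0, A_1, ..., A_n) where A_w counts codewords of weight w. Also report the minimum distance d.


Weight distribution: A_0 = 1, A_1 = 1, A_2 = 1, A_3 = 4, A_4 = 5, A_5 = 3, A_6 = 1. Minimum distance d = 1.

Enumerate all 2^4 = 16 messages m ∈ F_2^4.
For each, compute codeword c = mG in F_2^8, then tally its weight.
  m = 0000 → c = 00000000, weight = 0.
  m = 1000 → c = 01110110, weight = 5.
  m = 0100 → c = 00100100, weight = 2.
  m = 1100 → c = 01010010, weight = 3.
  m = 0010 → c = 00111010, weight = 4.
  m = 1010 → c = 01001100, weight = 3.
  m = 0110 → c = 00011110, weight = 4.
  m = 1110 → c = 01101000, weight = 3.
  m = 0001 → c = 11101000, weight = 4.
  m = 1001 → c = 10011110, weight = 5.
  m = 0101 → c = 11001100, weight = 4.
  m = 1101 → c = 10111010, weight = 5.
  m = 0011 → c = 11010010, weight = 4.
  m = 1011 → c = 10100100, weight = 3.
  m = 0111 → c = 11110110, weight = 6.
  m = 1111 → c = 10000000, weight = 1.
Tally weights:
  weight 0: 1 codewords.
  weight 1: 1 codewords.
  weight 2: 1 codewords.
  weight 3: 4 codewords.
  weight 4: 5 codewords.
  weight 5: 3 codewords.
  weight 6: 1 codewords.
Minimum distance d = smallest w > 0 with A_w > 0 = 1.
Sanity: Σ A_w = 16 = 2^4 = 16 ✓.


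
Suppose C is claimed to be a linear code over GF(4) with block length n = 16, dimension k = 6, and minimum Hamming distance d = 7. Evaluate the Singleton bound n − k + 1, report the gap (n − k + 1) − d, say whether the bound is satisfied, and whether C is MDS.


Singleton RHS = n − k + 1 = 11, slack = 4, bound satisfied, not MDS.

Singleton bound: d ≤ n − k + 1.
Here n = 16, k = 6, so n − k + 1 = 11.
Given d = 7, check d ≤ 11: YES.
Slack = (n − k + 1) − d = 4.
The code is NOT MDS (slack = 4 > 0).
Description: the claimed parameters are [16, 6, 7]_4; such a code would be non-MDS.


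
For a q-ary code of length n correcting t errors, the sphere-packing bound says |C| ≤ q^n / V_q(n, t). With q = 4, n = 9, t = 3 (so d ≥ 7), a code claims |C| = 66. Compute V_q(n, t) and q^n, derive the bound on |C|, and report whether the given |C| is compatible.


V_q(n, t) = 2620, q^n = 262144, Hamming bound = 100, |C| = 66 ≤ bound (satisfied).

Step 1: Compute V_q(n, t) = Σ_{j=0}^3 C(n, j) (q−1)^j.
  j = 0: C(9,0)·(3)^0 = 1·1 = 1.
  j = 1: C(9,1)·(3)^1 = 9·3 = 27.
  j = 2: C(9,2)·(3)^2 = 36·9 = 324.
  j = 3: C(9,3)·(3)^3 = 84·27 = 2268.
  V_q(n, t) = 1 + 27 + 324 + 2268 = 2620.
Step 2: q^n = 4^9 = 262144.
Step 3: Hamming bound ⌊q^n / V_q(n,t)⌋ = ⌊262144/2620⌋ = 100.
Step 4: Compare |C| = 66 to 100: satisfied.
The claimed |C| lies below the Hamming bound.


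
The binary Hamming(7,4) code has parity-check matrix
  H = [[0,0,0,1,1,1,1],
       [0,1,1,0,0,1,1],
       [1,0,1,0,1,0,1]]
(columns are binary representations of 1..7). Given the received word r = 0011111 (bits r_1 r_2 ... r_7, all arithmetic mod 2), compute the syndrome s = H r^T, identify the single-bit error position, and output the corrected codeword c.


s = (0, 1, 1)^T, error position = 3, corrected codeword c = 0001111

Compute s = H r^T mod 2 one row at a time:
  s_1 = 1 + 1 + 1 + 1 = 4 ≡ 0 (mod 2).
  s_2 = 0 + 1 + 1 + 1 = 3 ≡ 1 (mod 2).
  s_3 = 0 + 1 + 1 + 1 = 3 ≡ 1 (mod 2).
s = (0, 1, 1)^T — this equals column 3 of H (binary 011), so error is at position 3.
Correct: flip bit 3 of r = 0011111 to get c = 0001111.


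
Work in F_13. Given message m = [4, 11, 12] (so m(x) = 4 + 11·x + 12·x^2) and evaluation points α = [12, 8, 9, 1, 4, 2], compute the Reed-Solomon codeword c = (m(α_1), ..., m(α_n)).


c = [5, 2, 9, 1, 6, 9]

Message polynomial: m(x) = 4 + 11·x + 12·x^2 (mod 13).
For each evaluation point α_i, compute m(α_i) mod 13:
  α_1 = 12: Horner steps 12 → 12 → 5, so m(12) = 5.
  α_2 = 8: Horner steps 12 → 3 → 2, so m(8) = 2.
  α_3 = 9: Horner steps 12 → 2 → 9, so m(9) = 9.
  α_4 = 1: Horner steps 12 → 10 → 1, so m(1) = 1.
  α_5 = 4: Horner steps 12 → 7 → 6, so m(4) = 6.
  α_6 = 2: Horner steps 12 → 9 → 9, so m(2) = 9.
Codeword c = [5, 2, 9, 1, 6, 9] ∈ F_13^6.


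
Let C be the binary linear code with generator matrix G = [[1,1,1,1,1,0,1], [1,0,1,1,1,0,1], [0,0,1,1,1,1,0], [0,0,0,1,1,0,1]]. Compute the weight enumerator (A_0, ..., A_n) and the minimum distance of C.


Weight distribution: A_0 = 1, A_1 = 1, A_2 = 1, A_3 = 4, A_4 = 5, A_5 = 3, A_6 = 1. Minimum distance d = 1.

Enumerate all 2^4 = 16 messages m ∈ F_2^4.
For each, compute codeword c = mG in F_2^7, then tally its weight.
  m = 0000 → c = 0000000, weight = 0.
  m = 1000 → c = 1111101, weight = 6.
  m = 0100 → c = 1011101, weight = 5.
  m = 1100 → c = 0100000, weight = 1.
  m = 0010 → c = 0011110, weight = 4.
  m = 1010 → c = 1100011, weight = 4.
  m = 0110 → c = 1000011, weight = 3.
  m = 1110 → c = 0111110, weight = 5.
  m = 0001 → c = 0001101, weight = 3.
  m = 1001 → c = 1110000, weight = 3.
  m = 0101 → c = 1010000, weight = 2.
  m = 1101 → c = 0101101, weight = 4.
  m = 0011 → c = 0010011, weight = 3.
  m = 1011 → c = 1101110, weight = 5.
  m = 0111 → c = 1001110, weight = 4.
  m = 1111 → c = 0110011, weight = 4.
Tally weights:
  weight 0: 1 codewords.
  weight 1: 1 codewords.
  weight 2: 1 codewords.
  weight 3: 4 codewords.
  weight 4: 5 codewords.
  weight 5: 3 codewords.
  weight 6: 1 codewords.
Minimum distance d = smallest w > 0 with A_w > 0 = 1.
Sanity: Σ A_w = 16 = 2^4 = 16 ✓.


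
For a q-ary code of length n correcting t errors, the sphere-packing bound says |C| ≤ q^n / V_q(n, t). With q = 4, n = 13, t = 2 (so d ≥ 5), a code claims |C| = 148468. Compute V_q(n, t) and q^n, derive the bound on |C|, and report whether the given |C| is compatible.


V_q(n, t) = 742, q^n = 67108864, Hamming bound = 90443, |C| = 148468 > bound (violated).

Step 1: Compute V_q(n, t) = Σ_{j=0}^2 C(n, j) (q−1)^j.
  j = 0: C(13,0)·(3)^0 = 1·1 = 1.
  j = 1: C(13,1)·(3)^1 = 13·3 = 39.
  j = 2: C(13,2)·(3)^2 = 78·9 = 702.
  V_q(n, t) = 1 + 39 + 702 = 742.
Step 2: q^n = 4^13 = 67108864.
Step 3: Hamming bound ⌊q^n / V_q(n,t)⌋ = ⌊67108864/742⌋ = 90443.
Step 4: Compare |C| = 148468 to 90443: violated.
The claimed |C| lies above the Hamming bound, so no 4-ary code of length 13 with d ≥ 5 can have 148468 codewords.


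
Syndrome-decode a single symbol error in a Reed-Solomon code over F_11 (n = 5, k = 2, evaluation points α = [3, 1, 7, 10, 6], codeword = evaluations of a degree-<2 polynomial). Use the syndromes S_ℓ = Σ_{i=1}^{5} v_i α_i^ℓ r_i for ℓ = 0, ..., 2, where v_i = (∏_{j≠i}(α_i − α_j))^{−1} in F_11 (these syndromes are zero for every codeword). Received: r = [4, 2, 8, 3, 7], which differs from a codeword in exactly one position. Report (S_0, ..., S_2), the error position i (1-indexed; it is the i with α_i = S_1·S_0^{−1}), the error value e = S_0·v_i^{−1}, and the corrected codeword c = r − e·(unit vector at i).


S = (10, 1, 10), error at position 4, error magnitude e = 3, c = [4, 2, 8, 0, 7].

Step 1: column multipliers v_i = (∏_{j≠i}(α_i − α_j))^{−1} mod 11.
  i = 1 (α = 3): (3−1)(3−7)(3−10)(3−6) = 2·(−4)·(−7)·(−3) = −168 ≡ 8, so v_1 = 8^{−1} = 7 (mod 11).
  i = 2 (α = 1): (1−3)(1−7)(1−10)(1−6) = (−2)·(−6)·(−9)·(−5) = 540 ≡ 1, so v_2 = 1^{−1} = 1 (mod 11).
  i = 3 (α = 7): (7−3)(7−1)(7−10)(7−6) = 4·6·(−3)·1 = −72 ≡ 5, so v_3 = 5^{−1} = 9 (mod 11).
  i = 4 (α = 10): (10−3)(10−1)(10−7)(10−6) = 7·9·3·4 = 756 ≡ 8, so v_4 = 8^{−1} = 7 (mod 11).
  i = 5 (α = 6): (6−3)(6−1)(6−7)(6−10) = 3·5·(−1)·(−4) = 60 ≡ 5, so v_5 = 5^{−1} = 9 (mod 11).
  v = [7, 1, 9, 7, 9].
Step 2: syndromes of r = [4, 2, 8, 3, 7] (all sums mod 11).
  S_0 = Σ v_i r_i = 7·4 + 1·2 + 9·8 + 7·3 + 9·7 = 186 ≡ 10.
  S_1 = Σ v_i α_i r_i = 7·3·4 + 1·1·2 + 9·7·8 + 7·10·3 + 9·6·7 = 1178 ≡ 1.
  α_i^2 mod 11 = [9, 1, 5, 1, 3].
  S_2 = Σ v_i α_i^2 r_i = 7·9·4 + 1·1·2 + 9·5·8 + 7·1·3 + 9·3·7 = 824 ≡ 10.
  S = (10, 1, 10) ≠ 0, so r is not a codeword (an error is present).
Step 3: locate the error. For a single error e at position i, S_ℓ = v_i·e·α_i^ℓ, so α_err = S_1/S_0.
  S_0^{−1} = 10^{−1} = 10 (mod 11), so α_err = 1·10 = 10 ≡ 10 = α_4. Error position i = 4.
  Consistency check: S_2/S_1 = 10·1 = 10 ≡ 10 = α_err ✓ (single-error assumption holds).
Step 4: error magnitude e = S_0/v_4 = S_0·∏_{j≠4}(α_4 − α_j) = 10·8 = 80 ≡ 3 (mod 11).
Step 5: correct position 4: c_4 = r_4 − e = 3 − 3 ≡ 0 (mod 11). Hence c = [4, 2, 8, 0, 7].
  Check: interpolating c through the α_i gives m(x) = 1 + 1·x (degree < 2) with m(α_i) = c_i for every i, so c is indeed a codeword.


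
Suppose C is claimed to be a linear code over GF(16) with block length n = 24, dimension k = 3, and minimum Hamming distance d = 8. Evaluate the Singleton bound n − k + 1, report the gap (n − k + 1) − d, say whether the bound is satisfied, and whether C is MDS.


Singleton RHS = n − k + 1 = 22, slack = 14, bound satisfied, not MDS.

Singleton bound: d ≤ n − k + 1.
Here n = 24, k = 3, so n − k + 1 = 22.
Given d = 8, check d ≤ 22: YES.
Slack = (n − k + 1) − d = 14.
The code is NOT MDS (slack = 14 > 0).
Description: the claimed parameters are [24, 3, 8]_16; such a code would be non-MDS.


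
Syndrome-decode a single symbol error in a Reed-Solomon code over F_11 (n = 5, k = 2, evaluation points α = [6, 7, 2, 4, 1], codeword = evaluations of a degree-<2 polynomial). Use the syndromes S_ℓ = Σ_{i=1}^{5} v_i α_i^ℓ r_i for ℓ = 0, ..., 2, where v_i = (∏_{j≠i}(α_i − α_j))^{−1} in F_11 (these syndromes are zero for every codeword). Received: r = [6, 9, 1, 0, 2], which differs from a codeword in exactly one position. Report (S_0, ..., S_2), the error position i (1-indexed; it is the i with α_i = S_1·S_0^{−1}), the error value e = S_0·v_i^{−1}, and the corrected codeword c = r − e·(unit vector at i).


S = (10, 9, 7), error at position 3, error magnitude e = 7, c = [6, 9, 5, 0, 2].

Step 1: column multipliers v_i = (∏_{j≠i}(α_i − α_j))^{−1} mod 11.
  i = 1 (α = 6): (6−7)(6−2)(6−4)(6−1) = (−1)·4·2·5 = −40 ≡ 4, so v_1 = 4^{−1} = 3 (mod 11).
  i = 2 (α = 7): (7−6)(7−2)(7−4)(7−1) = 1·5·3·6 = 90 ≡ 2, so v_2 = 2^{−1} = 6 (mod 11).
  i = 3 (α = 2): (2−6)(2−7)(2−4)(2−1) = (−4)·(−5)·(−2)·1 = −40 ≡ 4, so v_3 = 4^{−1} = 3 (mod 11).
  i = 4 (α = 4): (4−6)(4−7)(4−2)(4−1) = (−2)·(−3)·2·3 = 36 ≡ 3, so v_4 = 3^{−1} = 4 (mod 11).
  i = 5 (α = 1): (1−6)(1−7)(1−2)(1−4) = (−5)·(−6)·(−1)·(−3) = 90 ≡ 2, so v_5 = 2^{−1} = 6 (mod 11).
  v = [3, 6, 3, 4, 6].
Step 2: syndromes of r = [6, 9, 1, 0, 2] (all sums mod 11).
  S_0 = Σ v_i r_i = 3·6 + 6·9 + 3·1 + 4·0 + 6·2 = 87 ≡ 10.
  S_1 = Σ v_i α_i r_i = 3·6·6 + 6·7·9 + 3·2·1 + 4·4·0 + 6·1·2 = 504 ≡ 9.
  α_i^2 mod 11 = [3, 5, 4, 5, 1].
  S_2 = Σ v_i α_i^2 r_i = 3·3·6 + 6·5·9 + 3·4·1 + 4·5·0 + 6·1·2 = 348 ≡ 7.
  S = (10, 9, 7) ≠ 0, so r is not a codeword (an error is present).
Step 3: locate the error. For a single error e at position i, S_ℓ = v_i·e·α_i^ℓ, so α_err = S_1/S_0.
  S_0^{−1} = 10^{−1} = 10 (mod 11), so α_err = 9·10 = 90 ≡ 2 = α_3. Error position i = 3.
  Consistency check: S_2/S_1 = 7·5 = 35 ≡ 2 = α_err ✓ (single-error assumption holds).
Step 4: error magnitude e = S_0/v_3 = S_0·∏_{j≠3}(α_3 − α_j) = 10·4 = 40 ≡ 7 (mod 11).
Step 5: correct position 3: c_3 = r_3 − e = 1 − 7 ≡ 5 (mod 11). Hence c = [6, 9, 5, 0, 2].
  Check: interpolating c through the α_i gives m(x) = 10 + 3·x (degree < 2) with m(α_i) = c_i for every i, so c is indeed a codeword.


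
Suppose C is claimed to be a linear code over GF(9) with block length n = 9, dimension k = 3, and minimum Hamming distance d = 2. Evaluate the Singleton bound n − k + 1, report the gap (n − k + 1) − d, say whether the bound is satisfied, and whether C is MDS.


Singleton RHS = n − k + 1 = 7, slack = 5, bound satisfied, not MDS.

Singleton bound: d ≤ n − k + 1.
Here n = 9, k = 3, so n − k + 1 = 7.
Given d = 2, check d ≤ 7: YES.
Slack = (n − k + 1) − d = 5.
The code is NOT MDS (slack = 5 > 0).
Description: the claimed parameters are [9, 3, 2]_9; such a code would be non-MDS.


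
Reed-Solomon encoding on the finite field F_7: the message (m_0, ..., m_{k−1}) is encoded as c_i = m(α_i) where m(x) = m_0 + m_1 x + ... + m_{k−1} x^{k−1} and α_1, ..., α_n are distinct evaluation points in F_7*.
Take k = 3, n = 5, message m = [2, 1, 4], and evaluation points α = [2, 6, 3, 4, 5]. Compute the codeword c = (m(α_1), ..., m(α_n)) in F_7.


c = [6, 5, 6, 0, 2]

Message polynomial: m(x) = 2 + 1·x + 4·x^2 (mod 7).
For each evaluation point α_i, compute m(α_i) mod 7:
  α_1 = 2: Horner steps 4 → 2 → 6, so m(2) = 6.
  α_2 = 6: Horner steps 4 → 4 → 5, so m(6) = 5.
  α_3 = 3: Horner steps 4 → 6 → 6, so m(3) = 6.
  α_4 = 4: Horner steps 4 → 3 → 0, so m(4) = 0.
  α_5 = 5: Horner steps 4 → 0 → 2, so m(5) = 2.
Codeword c = [6, 5, 6, 0, 2] ∈ F_7^5.


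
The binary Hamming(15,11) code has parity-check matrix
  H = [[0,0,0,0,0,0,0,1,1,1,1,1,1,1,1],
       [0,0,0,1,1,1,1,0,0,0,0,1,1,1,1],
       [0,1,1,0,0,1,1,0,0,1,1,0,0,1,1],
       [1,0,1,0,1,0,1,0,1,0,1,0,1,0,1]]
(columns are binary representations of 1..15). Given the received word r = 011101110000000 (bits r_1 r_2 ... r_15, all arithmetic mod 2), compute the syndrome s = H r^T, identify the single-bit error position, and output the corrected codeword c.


s = (1, 1, 0, 0)^T, error position = 12, corrected codeword c = 011101110001000

Compute s = H r^T mod 2 one row at a time:
  s_1 = 1 + 0 + 0 + 0 + 0 + 0 + 0 + 0 = 1 ≡ 1 (mod 2).
  s_2 = 1 + 0 + 1 + 1 + 0 + 0 + 0 + 0 = 3 ≡ 1 (mod 2).
  s_3 = 1 + 1 + 1 + 1 + 0 + 0 + 0 + 0 = 4 ≡ 0 (mod 2).
  s_4 = 0 + 1 + 0 + 1 + 0 + 0 + 0 + 0 = 2 ≡ 0 (mod 2).
s = (1, 1, 0, 0)^T — this equals column 12 of H (binary 1100), so error is at position 12.
Correct: flip bit 12 of r = 011101110000000 to get c = 011101110001000.


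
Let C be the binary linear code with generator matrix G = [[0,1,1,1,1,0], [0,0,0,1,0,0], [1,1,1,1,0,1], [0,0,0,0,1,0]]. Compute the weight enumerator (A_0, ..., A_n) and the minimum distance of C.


Weight distribution: A_0 = 1, A_1 = 2, A_2 = 3, A_3 = 4, A_4 = 3, A_5 = 2, A_6 = 1. Minimum distance d = 1.

Enumerate all 2^4 = 16 messages m ∈ F_2^4.
For each, compute codeword c = mG in F_2^6, then tally its weight.
  m = 0000 → c = 000000, weight = 0.
  m = 1000 → c = 011110, weight = 4.
  m = 0100 → c = 000100, weight = 1.
  m = 1100 → c = 011010, weight = 3.
  m = 0010 → c = 111101, weight = 5.
  m = 1010 → c = 100011, weight = 3.
  m = 0110 → c = 111001, weight = 4.
  m = 1110 → c = 100111, weight = 4.
  m = 0001 → c = 000010, weight = 1.
  m = 1001 → c = 011100, weight = 3.
  m = 0101 → c = 000110, weight = 2.
  m = 1101 → c = 011000, weight = 2.
  m = 0011 → c = 111111, weight = 6.
  m = 1011 → c = 100001, weight = 2.
  m = 0111 → c = 111011, weight = 5.
  m = 1111 → c = 100101, weight = 3.
Tally weights:
  weight 0: 1 codewords.
  weight 1: 2 codewords.
  weight 2: 3 codewords.
  weight 3: 4 codewords.
  weight 4: 3 codewords.
  weight 5: 2 codewords.
  weight 6: 1 codewords.
Minimum distance d = smallest w > 0 with A_w > 0 = 1.
Sanity: Σ A_w = 16 = 2^4 = 16 ✓.


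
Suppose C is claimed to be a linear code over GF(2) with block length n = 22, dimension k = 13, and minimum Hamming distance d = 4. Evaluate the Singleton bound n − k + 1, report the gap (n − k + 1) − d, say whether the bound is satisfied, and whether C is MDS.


Singleton RHS = n − k + 1 = 10, slack = 6, bound satisfied, not MDS.

Singleton bound: d ≤ n − k + 1.
Here n = 22, k = 13, so n − k + 1 = 10.
Given d = 4, check d ≤ 10: YES.
Slack = (n − k + 1) − d = 6.
The code is NOT MDS (slack = 6 > 0).
Description: the claimed parameters are [22, 13, 4]_2; such a code would be non-MDS.


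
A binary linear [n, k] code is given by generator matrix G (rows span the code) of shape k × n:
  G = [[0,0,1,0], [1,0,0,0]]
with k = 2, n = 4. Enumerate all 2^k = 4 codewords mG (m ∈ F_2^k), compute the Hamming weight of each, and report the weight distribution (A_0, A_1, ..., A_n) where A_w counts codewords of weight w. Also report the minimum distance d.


Weight distribution: A_0 = 1, A_1 = 2, A_2 = 1. Minimum distance d = 1.

Enumerate all 2^2 = 4 messages m ∈ F_2^2.
For each, compute codeword c = mG in F_2^4, then tally its weight.
  m = 00 → c = 0000, weight = 0.
  m = 10 → c = 0010, weight = 1.
  m = 01 → c = 1000, weight = 1.
  m = 11 → c = 1010, weight = 2.
Tally weights:
  weight 0: 1 codewords.
  weight 1: 2 codewords.
  weight 2: 1 codewords.
Minimum distance d = smallest w > 0 with A_w > 0 = 1.
Sanity: Σ A_w = 4 = 2^2 = 4 ✓.


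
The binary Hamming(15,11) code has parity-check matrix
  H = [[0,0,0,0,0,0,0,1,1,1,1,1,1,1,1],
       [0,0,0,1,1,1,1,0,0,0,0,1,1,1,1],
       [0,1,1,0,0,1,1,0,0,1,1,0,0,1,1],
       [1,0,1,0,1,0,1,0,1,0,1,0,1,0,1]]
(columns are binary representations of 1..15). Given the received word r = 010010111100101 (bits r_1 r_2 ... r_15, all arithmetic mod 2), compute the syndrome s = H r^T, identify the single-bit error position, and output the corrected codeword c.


s = (1, 0, 0, 1)^T, error position = 9, corrected codeword c = 010010110100101

Compute s = H r^T mod 2 one row at a time:
  s_1 = 1 + 1 + 1 + 0 + 0 + 1 + 0 + 1 = 5 ≡ 1 (mod 2).
  s_2 = 0 + 1 + 0 + 1 + 0 + 1 + 0 + 1 = 4 ≡ 0 (mod 2).
  s_3 = 1 + 0 + 0 + 1 + 1 + 0 + 0 + 1 = 4 ≡ 0 (mod 2).
  s_4 = 0 + 0 + 1 + 1 + 1 + 0 + 1 + 1 = 5 ≡ 1 (mod 2).
s = (1, 0, 0, 1)^T — this equals column 9 of H (binary 1001), so error is at position 9.
Correct: flip bit 9 of r = 010010111100101 to get c = 010010110100101.


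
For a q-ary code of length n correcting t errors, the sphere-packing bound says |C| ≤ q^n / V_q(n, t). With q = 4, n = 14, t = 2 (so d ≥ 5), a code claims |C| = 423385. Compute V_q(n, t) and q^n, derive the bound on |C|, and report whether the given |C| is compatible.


V_q(n, t) = 862, q^n = 268435456, Hamming bound = 311410, |C| = 423385 > bound (violated).

Step 1: Compute V_q(n, t) = Σ_{j=0}^2 C(n, j) (q−1)^j.
  j = 0: C(14,0)·(3)^0 = 1·1 = 1.
  j = 1: C(14,1)·(3)^1 = 14·3 = 42.
  j = 2: C(14,2)·(3)^2 = 91·9 = 819.
  V_q(n, t) = 1 + 42 + 819 = 862.
Step 2: q^n = 4^14 = 268435456.
Step 3: Hamming bound ⌊q^n / V_q(n,t)⌋ = ⌊268435456/862⌋ = 311410.
Step 4: Compare |C| = 423385 to 311410: violated.
The claimed |C| lies above the Hamming bound, so no 4-ary code of length 14 with d ≥ 5 can have 423385 codewords.


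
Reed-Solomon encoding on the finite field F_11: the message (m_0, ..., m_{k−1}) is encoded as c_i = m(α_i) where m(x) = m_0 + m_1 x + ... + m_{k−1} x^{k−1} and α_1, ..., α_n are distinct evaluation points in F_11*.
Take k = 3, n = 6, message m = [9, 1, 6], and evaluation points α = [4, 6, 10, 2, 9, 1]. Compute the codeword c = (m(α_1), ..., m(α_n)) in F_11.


c = [10, 0, 3, 2, 9, 5]

Message polynomial: m(x) = 9 + 1·x + 6·x^2 (mod 11).
For each evaluation point α_i, compute m(α_i) mod 11:
  α_1 = 4: Horner steps 6 → 3 → 10, so m(4) = 10.
  α_2 = 6: Horner steps 6 → 4 → 0, so m(6) = 0.
  α_3 = 10: Horner steps 6 → 6 → 3, so m(10) = 3.
  α_4 = 2: Horner steps 6 → 2 → 2, so m(2) = 2.
  α_5 = 9: Horner steps 6 → 0 → 9, so m(9) = 9.
  α_6 = 1: Horner steps 6 → 7 → 5, so m(1) = 5.
Codeword c = [10, 0, 3, 2, 9, 5] ∈ F_11^6.


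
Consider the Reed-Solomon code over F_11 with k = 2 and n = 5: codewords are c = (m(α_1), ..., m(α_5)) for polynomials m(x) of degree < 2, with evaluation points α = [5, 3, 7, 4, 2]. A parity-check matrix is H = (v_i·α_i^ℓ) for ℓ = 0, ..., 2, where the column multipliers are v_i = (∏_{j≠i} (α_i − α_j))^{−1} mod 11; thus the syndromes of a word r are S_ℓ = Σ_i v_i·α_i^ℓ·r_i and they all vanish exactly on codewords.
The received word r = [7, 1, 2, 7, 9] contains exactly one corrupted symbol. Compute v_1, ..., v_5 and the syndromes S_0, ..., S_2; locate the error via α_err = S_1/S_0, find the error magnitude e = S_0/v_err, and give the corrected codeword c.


S = (6, 2, 8), error at position 4, error magnitude e = 3, c = [7, 1, 2, 4, 9].

Step 1: column multipliers v_i = (∏_{j≠i}(α_i − α_j))^{−1} mod 11.
  i = 1 (α = 5): (5−3)(5−7)(5−4)(5−2) = 2·(−2)·1·3 = −12 ≡ 10, so v_1 = 10^{−1} = 10 (mod 11).
  i = 2 (α = 3): (3−5)(3−7)(3−4)(3−2) = (−2)·(−4)·(−1)·1 = −8 ≡ 3, so v_2 = 3^{−1} = 4 (mod 11).
  i = 3 (α = 7): (7−5)(7−3)(7−4)(7−2) = 2·4·3·5 = 120 ≡ 10, so v_3 = 10^{−1} = 10 (mod 11).
  i = 4 (α = 4): (4−5)(4−3)(4−7)(4−2) = (−1)·1·(−3)·2 = 6 ≡ 6, so v_4 = 6^{−1} = 2 (mod 11).
  i = 5 (α = 2): (2−5)(2−3)(2−7)(2−4) = (−3)·(−1)·(−5)·(−2) = 30 ≡ 8, so v_5 = 8^{−1} = 7 (mod 11).
  v = [10, 4, 10, 2, 7].
Step 2: syndromes of r = [7, 1, 2, 7, 9] (all sums mod 11).
  S_0 = Σ v_i r_i = 10·7 + 4·1 + 10·2 + 2·7 + 7·9 = 171 ≡ 6.
  S_1 = Σ v_i α_i r_i = 10·5·7 + 4·3·1 + 10·7·2 + 2·4·7 + 7·2·9 = 684 ≡ 2.
  α_i^2 mod 11 = [3, 9, 5, 5, 4].
  S_2 = Σ v_i α_i^2 r_i = 10·3·7 + 4·9·1 + 10·5·2 + 2·5·7 + 7·4·9 = 668 ≡ 8.
  S = (6, 2, 8) ≠ 0, so r is not a codeword (an error is present).
Step 3: locate the error. For a single error e at position i, S_ℓ = v_i·e·α_i^ℓ, so α_err = S_1/S_0.
  S_0^{−1} = 6^{−1} = 2 (mod 11), so α_err = 2·2 = 4 ≡ 4 = α_4. Error position i = 4.
  Consistency check: S_2/S_1 = 8·6 = 48 ≡ 4 = α_err ✓ (single-error assumption holds).
Step 4: error magnitude e = S_0/v_4 = S_0·∏_{j≠4}(α_4 − α_j) = 6·6 = 36 ≡ 3 (mod 11).
Step 5: correct position 4: c_4 = r_4 − e = 7 − 3 ≡ 4 (mod 11). Hence c = [7, 1, 2, 4, 9].
  Check: interpolating c through the α_i gives m(x) = 3 + 3·x (degree < 2) with m(α_i) = c_i for every i, so c is indeed a codeword.


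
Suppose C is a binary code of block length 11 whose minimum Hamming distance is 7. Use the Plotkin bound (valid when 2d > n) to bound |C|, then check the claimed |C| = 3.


Plotkin bound M ≤ 4; given |C| = 3 ≤ bound (satisfied).

Check applicability: 2d = 14, n = 11.
2d − n = 3 > 0, so Plotkin applies.
Compute d/(2d−n) = 7/3 ≈ 2.3333.
⌊d/(2d−n)⌋ = 2.
Plotkin bound: M ≤ 2·2 = 4.
Given |C| = 3, check: satisfied.
This |C| is below the Plotkin bound.


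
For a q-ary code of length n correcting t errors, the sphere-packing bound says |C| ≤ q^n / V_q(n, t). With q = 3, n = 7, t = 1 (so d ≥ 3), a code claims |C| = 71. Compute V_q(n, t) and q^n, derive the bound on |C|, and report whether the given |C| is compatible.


V_q(n, t) = 15, q^n = 2187, Hamming bound = 145, |C| = 71 ≤ bound (satisfied).

Step 1: Compute V_q(n, t) = Σ_{j=0}^1 C(n, j) (q−1)^j.
  j = 0: C(7,0)·(2)^0 = 1·1 = 1.
  j = 1: C(7,1)·(2)^1 = 7·2 = 14.
  V_q(n, t) = 1 + 14 = 15.
Step 2: q^n = 3^7 = 2187.
Step 3: Hamming bound ⌊q^n / V_q(n,t)⌋ = ⌊2187/15⌋ = 145.
Step 4: Compare |C| = 71 to 145: satisfied.
The claimed |C| lies below the Hamming bound.


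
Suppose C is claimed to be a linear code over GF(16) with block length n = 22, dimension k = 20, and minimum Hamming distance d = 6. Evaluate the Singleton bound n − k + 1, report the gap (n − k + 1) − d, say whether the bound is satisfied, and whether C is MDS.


Singleton RHS = n − k + 1 = 3, slack = -3, bound violated (no such code; not MDS).

Singleton bound: d ≤ n − k + 1.
Here n = 22, k = 20, so n − k + 1 = 3.
Given d = 6, check d ≤ 3: NO.
Slack = (n − k + 1) − d = -3.
The slack is negative: d = 6 exceeds n − k + 1 = 3 by 3, so the Singleton bound is violated and no linear [22, 20, 6]_16 code can exist. In particular it is not MDS (MDS requires d = n − k + 1 exactly).
Description: the claimed parameters are [22, 20, 6]_16; such a code would be impossible (violates the Singleton bound).


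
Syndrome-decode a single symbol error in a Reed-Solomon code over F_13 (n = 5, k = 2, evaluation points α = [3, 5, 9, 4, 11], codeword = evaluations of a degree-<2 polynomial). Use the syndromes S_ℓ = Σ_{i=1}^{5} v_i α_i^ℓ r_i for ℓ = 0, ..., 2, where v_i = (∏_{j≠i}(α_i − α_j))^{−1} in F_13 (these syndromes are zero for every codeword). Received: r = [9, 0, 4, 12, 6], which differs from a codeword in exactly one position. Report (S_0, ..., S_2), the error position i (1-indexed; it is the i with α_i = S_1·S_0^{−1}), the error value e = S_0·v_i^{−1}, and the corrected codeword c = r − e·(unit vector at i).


S = (10, 4, 12), error at position 1, error magnitude e = 11, c = [11, 0, 4, 12, 6].

Step 1: column multipliers v_i = (∏_{j≠i}(α_i − α_j))^{−1} mod 13.
  i = 1 (α = 3): (3−5)(3−9)(3−4)(3−11) = (−2)·(−6)·(−1)·(−8) = 96 ≡ 5, so v_1 = 5^{−1} = 8 (mod 13).
  i = 2 (α = 5): (5−3)(5−9)(5−4)(5−11) = 2·(−4)·1·(−6) = 48 ≡ 9, so v_2 = 9^{−1} = 3 (mod 13).
  i = 3 (α = 9): (9−3)(9−5)(9−4)(9−11) = 6·4·5·(−2) = −240 ≡ 7, so v_3 = 7^{−1} = 2 (mod 13).
  i = 4 (α = 4): (4−3)(4−5)(4−9)(4−11) = 1·(−1)·(−5)·(−7) = −35 ≡ 4, so v_4 = 4^{−1} = 10 (mod 13).
  i = 5 (α = 11): (11−3)(11−5)(11−9)(11−4) = 8·6·2·7 = 672 ≡ 9, so v_5 = 9^{−1} = 3 (mod 13).
  v = [8, 3, 2, 10, 3].
Step 2: syndromes of r = [9, 0, 4, 12, 6] (all sums mod 13).
  S_0 = Σ v_i r_i = 8·9 + 3·0 + 2·4 + 10·12 + 3·6 = 218 ≡ 10.
  S_1 = Σ v_i α_i r_i = 8·3·9 + 3·5·0 + 2·9·4 + 10·4·12 + 3·11·6 = 966 ≡ 4.
  α_i^2 mod 13 = [9, 12, 3, 3, 4].
  S_2 = Σ v_i α_i^2 r_i = 8·9·9 + 3·12·0 + 2·3·4 + 10·3·12 + 3·4·6 = 1104 ≡ 12.
  S = (10, 4, 12) ≠ 0, so r is not a codeword (an error is present).
Step 3: locate the error. For a single error e at position i, S_ℓ = v_i·e·α_i^ℓ, so α_err = S_1/S_0.
  S_0^{−1} = 10^{−1} = 4 (mod 13), so α_err = 4·4 = 16 ≡ 3 = α_1. Error position i = 1.
  Consistency check: S_2/S_1 = 12·10 = 120 ≡ 3 = α_err ✓ (single-error assumption holds).
Step 4: error magnitude e = S_0/v_1 = S_0·∏_{j≠1}(α_1 − α_j) = 10·5 = 50 ≡ 11 (mod 13).
Step 5: correct position 1: c_1 = r_1 − e = 9 − 11 ≡ 11 (mod 13). Hence c = [11, 0, 4, 12, 6].
  Check: interpolating c through the α_i gives m(x) = 8 + 1·x (degree < 2) with m(α_i) = c_i for every i, so c is indeed a codeword.


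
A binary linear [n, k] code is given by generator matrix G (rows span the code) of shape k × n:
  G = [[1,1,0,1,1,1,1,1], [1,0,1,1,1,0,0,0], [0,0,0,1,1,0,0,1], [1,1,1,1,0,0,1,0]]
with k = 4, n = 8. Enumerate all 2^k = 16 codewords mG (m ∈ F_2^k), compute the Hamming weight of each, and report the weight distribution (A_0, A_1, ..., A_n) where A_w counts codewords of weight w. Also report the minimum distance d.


Weight distribution: A_0 = 1, A_3 = 5, A_4 = 5, A_5 = 2, A_6 = 2, A_7 = 1. Minimum distance d = 3.

Enumerate all 2^4 = 16 messages m ∈ F_2^4.
For each, compute codeword c = mG in F_2^8, then tally its weight.
  m = 0000 → c = 00000000, weight = 0.
  m = 1000 → c = 11011111, weight = 7.
  m = 0100 → c = 10111000, weight = 4.
  m = 1100 → c = 01100111, weight = 5.
  m = 0010 → c = 00011001, weight = 3.
  m = 1010 → c = 11000110, weight = 4.
  m = 0110 → c = 10100001, weight = 3.
  m = 1110 → c = 01111110, weight = 6.
  m = 0001 → c = 11110010, weight = 5.
  m = 1001 → c = 00101101, weight = 4.
  m = 0101 → c = 01001010, weight = 3.
  m = 1101 → c = 10010101, weight = 4.
  m = 0011 → c = 11101011, weight = 6.
  m = 1011 → c = 00110100, weight = 3.
  m = 0111 → c = 01010011, weight = 4.
  m = 1111 → c = 10001100, weight = 3.
Tally weights:
  weight 0: 1 codewords.
  weight 3: 5 codewords.
  weight 4: 5 codewords.
  weight 5: 2 codewords.
  weight 6: 2 codewords.
  weight 7: 1 codewords.
Minimum distance d = smallest w > 0 with A_w > 0 = 3.
Sanity: Σ A_w = 16 = 2^4 = 16 ✓.


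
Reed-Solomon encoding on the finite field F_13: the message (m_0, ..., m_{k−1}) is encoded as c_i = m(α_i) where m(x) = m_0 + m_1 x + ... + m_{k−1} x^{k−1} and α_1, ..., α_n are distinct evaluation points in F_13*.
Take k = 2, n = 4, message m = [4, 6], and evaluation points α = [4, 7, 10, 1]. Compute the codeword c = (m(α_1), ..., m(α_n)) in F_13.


c = [2, 7, 12, 10]

Message polynomial: m(x) = 4 + 6·x (mod 13).
For each evaluation point α_i, compute m(α_i) mod 13:
  α_1 = 4: Horner steps 6 → 2, so m(4) = 2.
  α_2 = 7: Horner steps 6 → 7, so m(7) = 7.
  α_3 = 10: Horner steps 6 → 12, so m(10) = 12.
  α_4 = 1: Horner steps 6 → 10, so m(1) = 10.
Codeword c = [2, 7, 12, 10] ∈ F_13^4.


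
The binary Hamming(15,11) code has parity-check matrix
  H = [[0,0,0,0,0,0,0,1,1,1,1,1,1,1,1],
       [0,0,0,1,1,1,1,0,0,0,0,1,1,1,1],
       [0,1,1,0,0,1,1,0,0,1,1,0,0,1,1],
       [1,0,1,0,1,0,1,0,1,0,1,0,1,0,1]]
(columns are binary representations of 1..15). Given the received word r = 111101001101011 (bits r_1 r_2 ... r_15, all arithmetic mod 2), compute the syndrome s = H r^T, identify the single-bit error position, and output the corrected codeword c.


s = (1, 1, 0, 0)^T, error position = 12, corrected codeword c = 111101001100011

Compute s = H r^T mod 2 one row at a time:
  s_1 = 0 + 1 + 1 + 0 + 1 + 0 + 1 + 1 = 5 ≡ 1 (mod 2).
  s_2 = 1 + 0 + 1 + 0 + 1 + 0 + 1 + 1 = 5 ≡ 1 (mod 2).
  s_3 = 1 + 1 + 1 + 0 + 1 + 0 + 1 + 1 = 6 ≡ 0 (mod 2).
  s_4 = 1 + 1 + 0 + 0 + 1 + 0 + 0 + 1 = 4 ≡ 0 (mod 2).
s = (1, 1, 0, 0)^T — this equals column 12 of H (binary 1100), so error is at position 12.
Correct: flip bit 12 of r = 111101001101011 to get c = 111101001100011.


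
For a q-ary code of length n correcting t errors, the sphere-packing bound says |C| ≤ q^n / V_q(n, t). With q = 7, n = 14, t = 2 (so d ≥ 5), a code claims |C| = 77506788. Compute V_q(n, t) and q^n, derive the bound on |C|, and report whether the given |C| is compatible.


V_q(n, t) = 3361, q^n = 678223072849, Hamming bound = 201792047, |C| = 77506788 ≤ bound (satisfied).

Step 1: Compute V_q(n, t) = Σ_{j=0}^2 C(n, j) (q−1)^j.
  j = 0: C(14,0)·(6)^0 = 1·1 = 1.
  j = 1: C(14,1)·(6)^1 = 14·6 = 84.
  j = 2: C(14,2)·(6)^2 = 91·36 = 3276.
  V_q(n, t) = 1 + 84 + 3276 = 3361.
Step 2: q^n = 7^14 = 678223072849.
Step 3: Hamming bound ⌊q^n / V_q(n,t)⌋ = ⌊678223072849/3361⌋ = 201792047.
Step 4: Compare |C| = 77506788 to 201792047: satisfied.
The claimed |C| lies below the Hamming bound.


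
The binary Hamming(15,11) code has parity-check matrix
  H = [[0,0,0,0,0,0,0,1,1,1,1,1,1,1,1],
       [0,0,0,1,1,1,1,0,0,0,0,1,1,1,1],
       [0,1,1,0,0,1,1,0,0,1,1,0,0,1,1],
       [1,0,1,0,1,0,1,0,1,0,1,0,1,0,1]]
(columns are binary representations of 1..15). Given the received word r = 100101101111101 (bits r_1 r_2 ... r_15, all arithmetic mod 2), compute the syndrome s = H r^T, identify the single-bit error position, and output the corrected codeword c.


s = (0, 0, 1, 0)^T, error position = 2, corrected codeword c = 110101101111101

Compute s = H r^T mod 2 one row at a time:
  s_1 = 0 + 1 + 1 + 1 + 1 + 1 + 0 + 1 = 6 ≡ 0 (mod 2).
  s_2 = 1 + 0 + 1 + 1 + 1 + 1 + 0 + 1 = 6 ≡ 0 (mod 2).
  s_3 = 0 + 0 + 1 + 1 + 1 + 1 + 0 + 1 = 5 ≡ 1 (mod 2).
  s_4 = 1 + 0 + 0 + 1 + 1 + 1 + 1 + 1 = 6 ≡ 0 (mod 2).
s = (0, 0, 1, 0)^T — this equals column 2 of H (binary 0010), so error is at position 2.
Correct: flip bit 2 of r = 100101101111101 to get c = 110101101111101.


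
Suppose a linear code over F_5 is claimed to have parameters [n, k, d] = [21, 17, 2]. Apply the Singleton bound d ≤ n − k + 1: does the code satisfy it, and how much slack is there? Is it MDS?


Singleton RHS = n − k + 1 = 5, slack = 3, bound satisfied, not MDS.

Singleton bound: d ≤ n − k + 1.
Here n = 21, k = 17, so n − k + 1 = 5.
Given d = 2, check d ≤ 5: YES.
Slack = (n − k + 1) − d = 3.
The code is NOT MDS (slack = 3 > 0).
Description: the claimed parameters are [21, 17, 2]_5; such a code would be non-MDS.


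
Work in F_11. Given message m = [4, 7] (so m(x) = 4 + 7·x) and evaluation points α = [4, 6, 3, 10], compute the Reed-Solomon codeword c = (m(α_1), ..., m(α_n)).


c = [10, 2, 3, 8]

Message polynomial: m(x) = 4 + 7·x (mod 11).
For each evaluation point α_i, compute m(α_i) mod 11:
  α_1 = 4: Horner steps 7 → 10, so m(4) = 10.
  α_2 = 6: Horner steps 7 → 2, so m(6) = 2.
  α_3 = 3: Horner steps 7 → 3, so m(3) = 3.
  α_4 = 10: Horner steps 7 → 8, so m(10) = 8.
Codeword c = [10, 2, 3, 8] ∈ F_11^4.


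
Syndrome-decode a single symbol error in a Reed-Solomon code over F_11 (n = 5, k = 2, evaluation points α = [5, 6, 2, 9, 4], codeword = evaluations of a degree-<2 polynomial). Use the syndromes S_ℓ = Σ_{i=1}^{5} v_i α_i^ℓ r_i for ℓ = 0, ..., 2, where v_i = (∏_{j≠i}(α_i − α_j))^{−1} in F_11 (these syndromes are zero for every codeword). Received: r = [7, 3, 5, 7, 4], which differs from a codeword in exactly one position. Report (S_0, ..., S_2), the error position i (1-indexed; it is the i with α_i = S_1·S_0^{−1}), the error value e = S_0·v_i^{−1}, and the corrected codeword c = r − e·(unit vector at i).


S = (9, 1, 5), error at position 1, error magnitude e = 9, c = [9, 3, 5, 7, 4].

Step 1: column multipliers v_i = (∏_{j≠i}(α_i − α_j))^{−1} mod 11.
  i = 1 (α = 5): (5−6)(5−2)(5−9)(5−4) = (−1)·3·(−4)·1 = 12 ≡ 1, so v_1 = 1^{−1} = 1 (mod 11).
  i = 2 (α = 6): (6−5)(6−2)(6−9)(6−4) = 1·4·(−3)·2 = −24 ≡ 9, so v_2 = 9^{−1} = 5 (mod 11).
  i = 3 (α = 2): (2−5)(2−6)(2−9)(2−4) = (−3)·(−4)·(−7)·(−2) = 168 ≡ 3, so v_3 = 3^{−1} = 4 (mod 11).
  i = 4 (α = 9): (9−5)(9−6)(9−2)(9−4) = 4·3·7·5 = 420 ≡ 2, so v_4 = 2^{−1} = 6 (mod 11).
  i = 5 (α = 4): (4−5)(4−6)(4−2)(4−9) = (−1)·(−2)·2·(−5) = −20 ≡ 2, so v_5 = 2^{−1} = 6 (mod 11).
  v = [1, 5, 4, 6, 6].
Step 2: syndromes of r = [7, 3, 5, 7, 4] (all sums mod 11).
  S_0 = Σ v_i r_i = 1·7 + 5·3 + 4·5 + 6·7 + 6·4 = 108 ≡ 9.
  S_1 = Σ v_i α_i r_i = 1·5·7 + 5·6·3 + 4·2·5 + 6·9·7 + 6·4·4 = 639 ≡ 1.
  α_i^2 mod 11 = [3, 3, 4, 4, 5].
  S_2 = Σ v_i α_i^2 r_i = 1·3·7 + 5·3·3 + 4·4·5 + 6·4·7 + 6·5·4 = 434 ≡ 5.
  S = (9, 1, 5) ≠ 0, so r is not a codeword (an error is present).
Step 3: locate the error. For a single error e at position i, S_ℓ = v_i·e·α_i^ℓ, so α_err = S_1/S_0.
  S_0^{−1} = 9^{−1} = 5 (mod 11), so α_err = 1·5 = 5 ≡ 5 = α_1. Error position i = 1.
  Consistency check: S_2/S_1 = 5·1 = 5 ≡ 5 = α_err ✓ (single-error assumption holds).
Step 4: error magnitude e = S_0/v_1 = S_0·∏_{j≠1}(α_1 − α_j) = 9·1 = 9 ≡ 9 (mod 11).
Step 5: correct position 1: c_1 = r_1 − e = 7 − 9 ≡ 9 (mod 11). Hence c = [9, 3, 5, 7, 4].
  Check: interpolating c through the α_i gives m(x) = 6 + 5·x (degree < 2) with m(α_i) = c_i for every i, so c is indeed a codeword.
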